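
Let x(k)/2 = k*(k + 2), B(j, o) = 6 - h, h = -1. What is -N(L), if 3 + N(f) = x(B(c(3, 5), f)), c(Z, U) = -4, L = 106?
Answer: -123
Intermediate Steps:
B(j, o) = 7 (B(j, o) = 6 - 1*(-1) = 6 + 1 = 7)
x(k) = 2*k*(2 + k) (x(k) = 2*(k*(k + 2)) = 2*(k*(2 + k)) = 2*k*(2 + k))
N(f) = 123 (N(f) = -3 + 2*7*(2 + 7) = -3 + 2*7*9 = -3 + 126 = 123)
-N(L) = -1*123 = -123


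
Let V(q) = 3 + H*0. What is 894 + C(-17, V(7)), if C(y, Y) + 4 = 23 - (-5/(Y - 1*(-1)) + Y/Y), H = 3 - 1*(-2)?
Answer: 3653/4 ≈ 913.25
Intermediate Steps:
H = 5 (H = 3 + 2 = 5)
V(q) = 3 (V(q) = 3 + 5*0 = 3 + 0 = 3)
C(y, Y) = 18 + 5/(1 + Y) (C(y, Y) = -4 + (23 - (-5/(Y - 1*(-1)) + Y/Y)) = -4 + (23 - (-5/(Y + 1) + 1)) = -4 + (23 - (-5/(1 + Y) + 1)) = -4 + (23 - (1 - 5/(1 + Y))) = -4 + (23 + (-1 + 5/(1 + Y))) = -4 + (22 + 5/(1 + Y)) = 18 + 5/(1 + Y))
894 + C(-17, V(7)) = 894 + (23 + 18*3)/(1 + 3) = 894 + (23 + 54)/4 = 894 + (1/4)*77 = 894 + 77/4 = 3653/4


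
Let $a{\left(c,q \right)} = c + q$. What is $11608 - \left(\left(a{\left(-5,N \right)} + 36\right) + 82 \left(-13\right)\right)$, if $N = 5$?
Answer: $12638$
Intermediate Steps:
$11608 - \left(\left(a{\left(-5,N \right)} + 36\right) + 82 \left(-13\right)\right) = 11608 - \left(\left(\left(-5 + 5\right) + 36\right) + 82 \left(-13\right)\right) = 11608 - \left(\left(0 + 36\right) - 1066\right) = 11608 - \left(36 - 1066\right) = 11608 - -1030 = 11608 + 1030 = 12638$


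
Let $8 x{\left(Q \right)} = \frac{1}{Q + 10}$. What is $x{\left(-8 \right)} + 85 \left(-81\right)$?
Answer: $- \frac{110159}{16} \approx -6884.9$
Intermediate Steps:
$x{\left(Q \right)} = \frac{1}{8 \left(10 + Q\right)}$ ($x{\left(Q \right)} = \frac{1}{8 \left(Q + 10\right)} = \frac{1}{8 \left(10 + Q\right)}$)
$x{\left(-8 \right)} + 85 \left(-81\right) = \frac{1}{8 \left(10 - 8\right)} + 85 \left(-81\right) = \frac{1}{8 \cdot 2} - 6885 = \frac{1}{8} \cdot \frac{1}{2} - 6885 = \frac{1}{16} - 6885 = - \frac{110159}{16}$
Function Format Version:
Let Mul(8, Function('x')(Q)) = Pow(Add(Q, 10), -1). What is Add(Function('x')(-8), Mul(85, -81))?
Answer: Rational(-110159, 16) ≈ -6884.9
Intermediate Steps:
Function('x')(Q) = Mul(Rational(1, 8), Pow(Add(10, Q), -1)) (Function('x')(Q) = Mul(Rational(1, 8), Pow(Add(Q, 10), -1)) = Mul(Rational(1, 8), Pow(Add(10, Q), -1)))
Add(Function('x')(-8), Mul(85, -81)) = Add(Mul(Rational(1, 8), Pow(Add(10, -8), -1)), Mul(85, -81)) = Add(Mul(Rational(1, 8), Pow(2, -1)), -6885) = Add(Mul(Rational(1, 8), Rational(1, 2)), -6885) = Add(Rational(1, 16), -6885) = Rational(-110159, 16)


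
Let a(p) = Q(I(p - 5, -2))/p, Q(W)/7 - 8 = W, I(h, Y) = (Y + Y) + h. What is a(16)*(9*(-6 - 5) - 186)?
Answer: -29925/16 ≈ -1870.3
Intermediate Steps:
I(h, Y) = h + 2*Y (I(h, Y) = 2*Y + h = h + 2*Y)
Q(W) = 56 + 7*W
a(p) = (-7 + 7*p)/p (a(p) = (56 + 7*((p - 5) + 2*(-2)))/p = (56 + 7*((-5 + p) - 4))/p = (56 + 7*(-9 + p))/p = (56 + (-63 + 7*p))/p = (-7 + 7*p)/p)
a(16)*(9*(-6 - 5) - 186) = (7 - 7/16)*(9*(-6 - 5) - 186) = (7 - 7*1/16)*(9*(-11) - 186) = (7 - 7/16)*(-99 - 186) = (105/16)*(-285) = -29925/16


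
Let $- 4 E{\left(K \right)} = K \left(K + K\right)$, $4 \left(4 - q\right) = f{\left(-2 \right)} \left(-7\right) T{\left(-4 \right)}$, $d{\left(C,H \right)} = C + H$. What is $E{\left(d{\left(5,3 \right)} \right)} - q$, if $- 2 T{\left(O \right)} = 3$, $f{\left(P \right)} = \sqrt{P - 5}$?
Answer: $-36 + \frac{21 i \sqrt{7}}{8} \approx -36.0 + 6.9451 i$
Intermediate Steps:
$f{\left(P \right)} = \sqrt{-5 + P}$
$T{\left(O \right)} = - \frac{3}{2}$ ($T{\left(O \right)} = \left(- \frac{1}{2}\right) 3 = - \frac{3}{2}$)
$q = 4 - \frac{21 i \sqrt{7}}{8}$ ($q = 4 - \frac{\sqrt{-5 - 2} \left(-7\right) \left(- \frac{3}{2}\right)}{4} = 4 - \frac{\sqrt{-7} \left(-7\right) \left(- \frac{3}{2}\right)}{4} = 4 - \frac{i \sqrt{7} \left(-7\right) \left(- \frac{3}{2}\right)}{4} = 4 - \frac{- 7 i \sqrt{7} \left(- \frac{3}{2}\right)}{4} = 4 - \frac{\frac{21}{2} i \sqrt{7}}{4} = 4 - \frac{21 i \sqrt{7}}{8} \approx 4.0 - 6.9451 i$)
$E{\left(K \right)} = - \frac{K^{2}}{2}$ ($E{\left(K \right)} = - \frac{K \left(K + K\right)}{4} = - \frac{K 2 K}{4} = - \frac{2 K^{2}}{4} = - \frac{K^{2}}{2}$)
$E{\left(d{\left(5,3 \right)} \right)} - q = - \frac{\left(5 + 3\right)^{2}}{2} - \left(4 - \frac{21 i \sqrt{7}}{8}\right) = - \frac{8^{2}}{2} - \left(4 - \frac{21 i \sqrt{7}}{8}\right) = \left(- \frac{1}{2}\right) 64 - \left(4 - \frac{21 i \sqrt{7}}{8}\right) = -32 - \left(4 - \frac{21 i \sqrt{7}}{8}\right) = -36 + \frac{21 i \sqrt{7}}{8}$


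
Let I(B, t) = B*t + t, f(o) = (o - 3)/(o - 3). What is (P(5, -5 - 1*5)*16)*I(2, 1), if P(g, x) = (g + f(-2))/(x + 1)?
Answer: -32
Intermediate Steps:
f(o) = 1 (f(o) = (-3 + o)/(-3 + o) = 1)
P(g, x) = (1 + g)/(1 + x) (P(g, x) = (g + 1)/(x + 1) = (1 + g)/(1 + x))
I(B, t) = t + B*t
(P(5, -5 - 1*5)*16)*I(2, 1) = (((1 + 5)/(1 + (-5 - 1*5)))*16)*(1*(1 + 2)) = ((6/(1 + (-5 - 5)))*16)*(1*3) = ((6/(1 - 10))*16)*3 = ((6/(-9))*16)*3 = (-⅑*6*16)*3 = -⅔*16*3 = -32/3*3 = -32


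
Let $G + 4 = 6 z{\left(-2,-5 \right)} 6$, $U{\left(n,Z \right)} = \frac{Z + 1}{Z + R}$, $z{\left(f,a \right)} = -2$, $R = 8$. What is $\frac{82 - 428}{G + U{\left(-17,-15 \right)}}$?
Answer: $\frac{173}{37} \approx 4.6757$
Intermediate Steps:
$U{\left(n,Z \right)} = \frac{1 + Z}{8 + Z}$ ($U{\left(n,Z \right)} = \frac{Z + 1}{Z + 8} = \frac{1 + Z}{8 + Z}$)
$G = -76$ ($G = -4 + 6 \left(-2\right) 6 = -4 - 72 = -76$)
$\frac{82 - 428}{G + U{\left(-17,-15 \right)}} = \frac{82 - 428}{-76 + \frac{1 - 15}{8 - 15}} = - \frac{346}{-76 + \frac{1}{-7} \left(-14\right)} = - \frac{346}{-76 - -2} = - \frac{346}{-76 + 2} = - \frac{346}{-74} = \left(-346\right) \left(- \frac{1}{74}\right) = \frac{173}{37}$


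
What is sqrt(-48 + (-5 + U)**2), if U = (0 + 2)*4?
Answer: I*sqrt(39) ≈ 6.245*I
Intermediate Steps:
U = 8 (U = 2*4 = 8)
sqrt(-48 + (-5 + U)**2) = sqrt(-48 + (-5 + 8)**2) = sqrt(-48 + 3**2) = sqrt(-48 + 9) = sqrt(-39) = I*sqrt(39)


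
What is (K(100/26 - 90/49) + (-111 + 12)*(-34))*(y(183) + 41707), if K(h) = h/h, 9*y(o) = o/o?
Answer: 1263850588/9 ≈ 1.4043e+8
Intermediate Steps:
y(o) = ⅑ (y(o) = (o/o)/9 = (⅑)*1 = ⅑)
K(h) = 1
(K(100/26 - 90/49) + (-111 + 12)*(-34))*(y(183) + 41707) = (1 + (-111 + 12)*(-34))*(⅑ + 41707) = (1 - 99*(-34))*(375364/9) = (1 + 3366)*(375364/9) = 3367*(375364/9) = 1263850588/9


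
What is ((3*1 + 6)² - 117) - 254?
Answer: -290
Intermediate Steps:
((3*1 + 6)² - 117) - 254 = ((3 + 6)² - 117) - 254 = (9² - 117) - 254 = (81 - 117) - 254 = -36 - 254 = -290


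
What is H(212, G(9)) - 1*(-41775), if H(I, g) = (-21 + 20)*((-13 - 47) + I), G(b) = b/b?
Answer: 41623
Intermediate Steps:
G(b) = 1
H(I, g) = 60 - I (H(I, g) = -(-60 + I) = 60 - I)
H(212, G(9)) - 1*(-41775) = (60 - 1*212) - 1*(-41775) = (60 - 212) + 41775 = -152 + 41775 = 41623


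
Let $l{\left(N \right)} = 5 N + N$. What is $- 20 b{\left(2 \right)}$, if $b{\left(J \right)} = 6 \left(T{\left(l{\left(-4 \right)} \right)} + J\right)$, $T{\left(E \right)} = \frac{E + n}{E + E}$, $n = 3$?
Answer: $- \frac{585}{2} \approx -292.5$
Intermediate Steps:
$l{\left(N \right)} = 6 N$
$T{\left(E \right)} = \frac{3 + E}{2 E}$ ($T{\left(E \right)} = \frac{E + 3}{E + E} = \frac{3 + E}{2 E}$)
$b{\left(J \right)} = \frac{21}{8} + 6 J$ ($b{\left(J \right)} = 6 \left(\frac{3 + 6 \left(-4\right)}{2 \cdot 6 \left(-4\right)} + J\right) = 6 \left(\frac{3 - 24}{2 \left(-24\right)} + J\right) = 6 \left(\frac{1}{2} \left(- \frac{1}{24}\right) \left(-21\right) + J\right) = 6 \left(\frac{7}{16} + J\right) = \frac{21}{8} + 6 J$)
$- 20 b{\left(2 \right)} = - 20 \left(\frac{21}{8} + 6 \cdot 2\right) = - 20 \left(\frac{21}{8} + 12\right) = \left(-20\right) \frac{117}{8} = - \frac{585}{2}$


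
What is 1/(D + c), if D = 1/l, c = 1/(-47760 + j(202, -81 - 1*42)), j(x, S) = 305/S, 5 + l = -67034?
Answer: -56262815945/2017226 ≈ -27891.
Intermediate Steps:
l = -67039 (l = -5 - 67034 = -67039)
c = -123/5874785 (c = 1/(-47760 + 305/(-81 - 1*42)) = 1/(-47760 + 305/(-81 - 42)) = 1/(-47760 + 305/(-123)) = 1/(-47760 + 305*(-1/123)) = 1/(-47760 - 305/123) = 1/(-5874785/123) = -123/5874785 ≈ -2.0937e-5)
D = -1/67039 (D = 1/(-67039) = -1/67039 ≈ -1.4917e-5)
1/(D + c) = 1/(-1/67039 - 123/5874785) = 1/(-2017226/56262815945) = -56262815945/2017226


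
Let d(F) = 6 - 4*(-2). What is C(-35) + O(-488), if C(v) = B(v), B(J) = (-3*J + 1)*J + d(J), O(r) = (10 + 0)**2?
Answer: -3596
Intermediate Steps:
d(F) = 14 (d(F) = 6 + 8 = 14)
O(r) = 100 (O(r) = 10**2 = 100)
B(J) = 14 + J*(1 - 3*J) (B(J) = (-3*J + 1)*J + 14 = (1 - 3*J)*J + 14 = J*(1 - 3*J) + 14 = 14 + J*(1 - 3*J))
C(v) = 14 + v - 3*v**2
C(-35) + O(-488) = (14 - 35 - 3*(-35)**2) + 100 = (14 - 35 - 3*1225) + 100 = (14 - 35 - 3675) + 100 = -3696 + 100 = -3596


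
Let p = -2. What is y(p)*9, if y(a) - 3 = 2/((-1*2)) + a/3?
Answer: 12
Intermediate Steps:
y(a) = 2 + a/3 (y(a) = 3 + (2/((-1*2)) + a/3) = 3 + (2/(-2) + a*(1/3)) = 3 + (2*(-1/2) + a/3) = 3 + (-1 + a/3) = 2 + a/3)
y(p)*9 = (2 + (1/3)*(-2))*9 = (2 - 2/3)*9 = (4/3)*9 = 12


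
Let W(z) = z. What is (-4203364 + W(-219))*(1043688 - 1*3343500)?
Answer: 9667450626396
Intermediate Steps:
(-4203364 + W(-219))*(1043688 - 1*3343500) = (-4203364 - 219)*(1043688 - 1*3343500) = -4203583*(1043688 - 3343500) = -4203583*(-2299812) = 9667450626396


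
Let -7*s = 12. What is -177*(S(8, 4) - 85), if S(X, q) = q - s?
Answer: 98235/7 ≈ 14034.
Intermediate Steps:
s = -12/7 (s = -1/7*12 = -12/7 ≈ -1.7143)
S(X, q) = 12/7 + q (S(X, q) = q - 1*(-12/7) = q + 12/7 = 12/7 + q)
-177*(S(8, 4) - 85) = -177*((12/7 + 4) - 85) = -177*(40/7 - 85) = -177*(-555/7) = 98235/7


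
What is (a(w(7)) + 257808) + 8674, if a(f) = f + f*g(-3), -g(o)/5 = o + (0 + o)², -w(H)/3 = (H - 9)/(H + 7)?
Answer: 1865287/7 ≈ 2.6647e+5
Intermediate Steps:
w(H) = -3*(-9 + H)/(7 + H) (w(H) = -3*(H - 9)/(H + 7) = -3*(-9 + H)/(7 + H))
g(o) = -5*o - 5*o² (g(o) = -5*(o + (0 + o)²) = -5*(o + o²) = -5*o - 5*o²)
a(f) = -29*f (a(f) = f + f*(-5*(-3)*(1 - 3)) = f + f*(-5*(-3)*(-2)) = f + f*(-30) = f - 30*f = -29*f)
(a(w(7)) + 257808) + 8674 = (-87*(9 - 1*7)/(7 + 7) + 257808) + 8674 = (-87*(9 - 7)/14 + 257808) + 8674 = (-87*2/14 + 257808) + 8674 = (-29*3/7 + 257808) + 8674 = (-87/7 + 257808) + 8674 = 1804569/7 + 8674 = 1865287/7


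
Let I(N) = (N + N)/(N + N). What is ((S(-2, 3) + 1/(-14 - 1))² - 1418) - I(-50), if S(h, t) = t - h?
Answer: -313799/225 ≈ -1394.7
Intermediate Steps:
I(N) = 1 (I(N) = (2*N)/((2*N)) = (2*N)*(1/(2*N)) = 1)
((S(-2, 3) + 1/(-14 - 1))² - 1418) - I(-50) = (((3 - 1*(-2)) + 1/(-14 - 1))² - 1418) - 1*1 = (((3 + 2) + 1/(-15))² - 1418) - 1 = ((5 - 1/15)² - 1418) - 1 = ((74/15)² - 1418) - 1 = (5476/225 - 1418) - 1 = -313574/225 - 1 = -313799/225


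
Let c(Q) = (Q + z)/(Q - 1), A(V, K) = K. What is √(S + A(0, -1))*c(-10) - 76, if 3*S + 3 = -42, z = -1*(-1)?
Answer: -76 + 36*I/11 ≈ -76.0 + 3.2727*I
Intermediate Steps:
z = 1
S = -15 (S = -1 + (⅓)*(-42) = -1 - 14 = -15)
c(Q) = (1 + Q)/(-1 + Q) (c(Q) = (Q + 1)/(Q - 1) = (1 + Q)/(-1 + Q))
√(S + A(0, -1))*c(-10) - 76 = √(-15 - 1)*((1 - 10)/(-1 - 10)) - 76 = √(-16)*(-9/(-11)) - 76 = (4*I)*(-1/11*(-9)) - 76 = (4*I)*(9/11) - 76 = 36*I/11 - 76 = -76 + 36*I/11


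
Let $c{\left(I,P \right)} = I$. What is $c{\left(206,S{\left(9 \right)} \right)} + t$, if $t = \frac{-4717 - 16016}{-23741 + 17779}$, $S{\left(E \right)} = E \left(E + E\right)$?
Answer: $\frac{1248905}{5962} \approx 209.48$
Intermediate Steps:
$S{\left(E \right)} = 2 E^{2}$ ($S{\left(E \right)} = E 2 E = 2 E^{2}$)
$t = \frac{20733}{5962}$ ($t = - \frac{20733}{-5962} = \left(-20733\right) \left(- \frac{1}{5962}\right) = \frac{20733}{5962} \approx 3.4775$)
$c{\left(206,S{\left(9 \right)} \right)} + t = 206 + \frac{20733}{5962} = \frac{1248905}{5962}$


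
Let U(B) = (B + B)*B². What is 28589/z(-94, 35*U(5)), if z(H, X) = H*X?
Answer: -28589/822500 ≈ -0.034759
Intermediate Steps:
U(B) = 2*B³ (U(B) = (2*B)*B² = 2*B³)
28589/z(-94, 35*U(5)) = 28589/((-3290*2*5³)) = 28589/((-3290*2*125)) = 28589/((-3290*250)) = 28589/((-94*8750)) = 28589/(-822500) = 28589*(-1/822500) = -28589/822500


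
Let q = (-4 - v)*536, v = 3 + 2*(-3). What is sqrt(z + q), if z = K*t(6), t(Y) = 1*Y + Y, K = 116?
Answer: 2*sqrt(214) ≈ 29.257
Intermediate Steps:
v = -3 (v = 3 - 6 = -3)
t(Y) = 2*Y (t(Y) = Y + Y = 2*Y)
z = 1392 (z = 116*(2*6) = 116*12 = 1392)
q = -536 (q = (-4 - 1*(-3))*536 = (-4 + 3)*536 = -1*536 = -536)
sqrt(z + q) = sqrt(1392 - 536) = sqrt(856) = 2*sqrt(214)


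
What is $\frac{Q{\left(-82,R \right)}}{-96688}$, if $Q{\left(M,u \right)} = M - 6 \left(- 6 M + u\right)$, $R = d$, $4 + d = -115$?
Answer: $\frac{145}{6043} \approx 0.023995$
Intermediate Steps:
$d = -119$ ($d = -4 - 115 = -119$)
$R = -119$
$Q{\left(M,u \right)} = - 6 u + 37 M$ ($Q{\left(M,u \right)} = M - 6 \left(u - 6 M\right) = M + \left(- 6 u + 36 M\right) = - 6 u + 37 M$)
$\frac{Q{\left(-82,R \right)}}{-96688} = \frac{\left(-6\right) \left(-119\right) + 37 \left(-82\right)}{-96688} = \left(714 - 3034\right) \left(- \frac{1}{96688}\right) = \left(-2320\right) \left(- \frac{1}{96688}\right) = \frac{145}{6043}$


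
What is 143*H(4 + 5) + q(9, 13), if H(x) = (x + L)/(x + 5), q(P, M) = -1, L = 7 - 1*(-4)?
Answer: 1423/7 ≈ 203.29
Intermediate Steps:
L = 11 (L = 7 + 4 = 11)
H(x) = (11 + x)/(5 + x) (H(x) = (x + 11)/(x + 5) = (11 + x)/(5 + x))
143*H(4 + 5) + q(9, 13) = 143*((11 + (4 + 5))/(5 + (4 + 5))) - 1 = 143*((11 + 9)/(5 + 9)) - 1 = 143*(20/14) - 1 = 143*((1/14)*20) - 1 = 143*(10/7) - 1 = 1430/7 - 1 = 1423/7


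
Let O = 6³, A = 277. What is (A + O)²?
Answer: 243049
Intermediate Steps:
O = 216
(A + O)² = (277 + 216)² = 493² = 243049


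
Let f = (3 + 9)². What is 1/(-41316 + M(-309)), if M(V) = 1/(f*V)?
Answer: -44496/1838396737 ≈ -2.4204e-5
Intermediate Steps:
f = 144 (f = 12² = 144)
M(V) = 1/(144*V)
1/(-41316 + M(-309)) = 1/(-41316 + (1/144)/(-309)) = 1/(-41316 + (1/144)*(-1/309)) = 1/(-41316 - 1/44496) = 1/(-1838396737/44496) = -44496/1838396737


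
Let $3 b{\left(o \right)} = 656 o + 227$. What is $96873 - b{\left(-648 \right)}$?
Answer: $\frac{715480}{3} \approx 2.3849 \cdot 10^{5}$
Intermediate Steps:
$b{\left(o \right)} = \frac{227}{3} + \frac{656 o}{3}$ ($b{\left(o \right)} = \frac{656 o + 227}{3} = \frac{227 + 656 o}{3} = \frac{227}{3} + \frac{656 o}{3}$)
$96873 - b{\left(-648 \right)} = 96873 - \left(\frac{227}{3} + \frac{656}{3} \left(-648\right)\right) = 96873 - \left(\frac{227}{3} - 141696\right) = 96873 - - \frac{424861}{3} = 96873 + \frac{424861}{3} = \frac{715480}{3}$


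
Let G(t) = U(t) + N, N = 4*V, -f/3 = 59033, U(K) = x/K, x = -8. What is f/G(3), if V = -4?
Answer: 531297/56 ≈ 9487.5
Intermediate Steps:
U(K) = -8/K
f = -177099 (f = -3*59033 = -177099)
N = -16 (N = 4*(-4) = -16)
G(t) = -16 - 8/t (G(t) = -8/t - 16 = -16 - 8/t)
f/G(3) = -177099/(-16 - 8/3) = -177099/(-56/3) = -177099*(-3/56) = 531297/56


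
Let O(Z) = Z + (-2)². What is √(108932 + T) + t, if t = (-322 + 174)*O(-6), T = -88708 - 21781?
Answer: 296 + 3*I*√173 ≈ 296.0 + 39.459*I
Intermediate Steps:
O(Z) = 4 + Z (O(Z) = Z + 4 = 4 + Z)
T = -110489
t = 296 (t = (-322 + 174)*(4 - 6) = -148*(-2) = 296)
√(108932 + T) + t = √(108932 - 110489) + 296 = √(-1557) + 296 = 3*I*√173 + 296 = 296 + 3*I*√173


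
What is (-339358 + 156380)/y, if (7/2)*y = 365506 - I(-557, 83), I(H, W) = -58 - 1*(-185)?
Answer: -91489/52197 ≈ -1.7528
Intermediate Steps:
I(H, W) = 127 (I(H, W) = -58 + 185 = 127)
y = 104394 (y = 2*(365506 - 1*127)/7 = 2*(365506 - 127)/7 = (2/7)*365379 = 104394)
(-339358 + 156380)/y = (-339358 + 156380)/104394 = -182978*1/104394 = -91489/52197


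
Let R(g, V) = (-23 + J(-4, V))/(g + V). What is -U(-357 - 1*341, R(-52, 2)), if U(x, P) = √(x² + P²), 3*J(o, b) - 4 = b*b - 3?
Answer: -2*√685130881/75 ≈ -698.00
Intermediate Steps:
J(o, b) = ⅓ + b²/3 (J(o, b) = 4/3 + (b*b - 3)/3 = 4/3 + (b² - 3)/3 = 4/3 + (-3 + b²)/3 = 4/3 + (-1 + b²/3) = ⅓ + b²/3)
R(g, V) = (-68/3 + V²/3)/(V + g) (R(g, V) = (-23 + (⅓ + V²/3))/(g + V) = (-68/3 + V²/3)/(V + g))
U(x, P) = √(P² + x²)
-U(-357 - 1*341, R(-52, 2)) = -√(((-68 + 2²)/(3*(2 - 52)))² + (-357 - 1*341)²) = -√(((⅓)*(-68 + 4)/(-50))² + (-357 - 341)²) = -√(((⅓)*(-1/50)*(-64))² + (-698)²) = -√((32/75)² + 487204) = -√(1024/5625 + 487204) = -√(2740523524/5625) = -2*√685130881/75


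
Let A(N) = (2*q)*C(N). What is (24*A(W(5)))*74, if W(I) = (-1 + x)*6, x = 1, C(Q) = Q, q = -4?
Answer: 0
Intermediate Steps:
W(I) = 0 (W(I) = (-1 + 1)*6 = 0*6 = 0)
A(N) = -8*N (A(N) = (2*(-4))*N = -8*N)
(24*A(W(5)))*74 = (24*(-8*0))*74 = (24*0)*74 = 0*74 = 0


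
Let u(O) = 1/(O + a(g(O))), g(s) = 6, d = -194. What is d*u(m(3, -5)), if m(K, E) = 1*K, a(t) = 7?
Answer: -97/5 ≈ -19.400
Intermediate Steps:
m(K, E) = K
u(O) = 1/(7 + O) (u(O) = 1/(O + 7) = 1/(7 + O))
d*u(m(3, -5)) = -194/(7 + 3) = -194/10 = -194*⅒ = -97/5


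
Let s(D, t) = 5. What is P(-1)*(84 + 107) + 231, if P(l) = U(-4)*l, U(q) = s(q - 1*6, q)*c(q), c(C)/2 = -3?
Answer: 5961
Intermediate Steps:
c(C) = -6 (c(C) = 2*(-3) = -6)
U(q) = -30 (U(q) = 5*(-6) = -30)
P(l) = -30*l
P(-1)*(84 + 107) + 231 = (-30*(-1))*(84 + 107) + 231 = 30*191 + 231 = 5730 + 231 = 5961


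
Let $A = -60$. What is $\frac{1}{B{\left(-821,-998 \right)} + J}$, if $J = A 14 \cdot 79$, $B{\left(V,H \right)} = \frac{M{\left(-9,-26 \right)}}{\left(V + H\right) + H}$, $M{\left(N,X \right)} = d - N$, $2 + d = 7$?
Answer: $- \frac{2817}{186936134} \approx -1.5069 \cdot 10^{-5}$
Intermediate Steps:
$d = 5$ ($d = -2 + 7 = 5$)
$M{\left(N,X \right)} = 5 - N$
$B{\left(V,H \right)} = \frac{14}{V + 2 H}$ ($B{\left(V,H \right)} = \frac{5 - -9}{\left(V + H\right) + H} = \frac{5 + 9}{\left(H + V\right) + H} = \frac{14}{V + 2 H}$)
$J = -66360$ ($J = \left(-60\right) 14 \cdot 79 = \left(-840\right) 79 = -66360$)
$\frac{1}{B{\left(-821,-998 \right)} + J} = \frac{1}{\frac{14}{-821 + 2 \left(-998\right)} - 66360} = \frac{1}{\frac{14}{-821 - 1996} - 66360} = \frac{1}{\frac{14}{-2817} - 66360} = \frac{1}{14 \left(- \frac{1}{2817}\right) - 66360} = \frac{1}{- \frac{14}{2817} - 66360} = \frac{1}{- \frac{186936134}{2817}} = - \frac{2817}{186936134}$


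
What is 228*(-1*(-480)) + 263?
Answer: 109703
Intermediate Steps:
228*(-1*(-480)) + 263 = 228*480 + 263 = 109440 + 263 = 109703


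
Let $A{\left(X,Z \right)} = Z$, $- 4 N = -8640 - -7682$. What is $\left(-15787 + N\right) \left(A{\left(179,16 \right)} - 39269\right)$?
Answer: $\frac{1220572035}{2} \approx 6.1029 \cdot 10^{8}$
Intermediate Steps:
$N = \frac{479}{2}$ ($N = - \frac{-8640 - -7682}{4} = - \frac{-8640 + 7682}{4} = \left(- \frac{1}{4}\right) \left(-958\right) = \frac{479}{2} \approx 239.5$)
$\left(-15787 + N\right) \left(A{\left(179,16 \right)} - 39269\right) = \left(-15787 + \frac{479}{2}\right) \left(16 - 39269\right) = \left(- \frac{31095}{2}\right) \left(-39253\right) = \frac{1220572035}{2}$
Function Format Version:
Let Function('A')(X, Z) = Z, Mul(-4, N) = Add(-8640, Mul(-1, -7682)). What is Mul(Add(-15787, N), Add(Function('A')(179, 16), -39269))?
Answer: Rational(1220572035, 2) ≈ 6.1029e+8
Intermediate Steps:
N = Rational(479, 2) (N = Mul(Rational(-1, 4), Add(-8640, Mul(-1, -7682))) = Mul(Rational(-1, 4), Add(-8640, 7682)) = Mul(Rational(-1, 4), -958) = Rational(479, 2) ≈ 239.50)
Mul(Add(-15787, N), Add(Function('A')(179, 16), -39269)) = Mul(Add(-15787, Rational(479, 2)), Add(16, -39269)) = Mul(Rational(-31095, 2), -39253) = Rational(1220572035, 2)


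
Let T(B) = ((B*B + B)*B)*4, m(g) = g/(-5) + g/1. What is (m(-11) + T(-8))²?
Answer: 81072016/25 ≈ 3.2429e+6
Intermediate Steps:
m(g) = 4*g/5 (m(g) = g*(-⅕) + g*1 = -g/5 + g = 4*g/5)
T(B) = 4*B*(B + B²) (T(B) = ((B² + B)*B)*4 = ((B + B²)*B)*4 = (B*(B + B²))*4 = 4*B*(B + B²))
(m(-11) + T(-8))² = ((⅘)*(-11) + 4*(-8)²*(1 - 8))² = (-44/5 + 4*64*(-7))² = (-44/5 - 1792)² = (-9004/5)² = 81072016/25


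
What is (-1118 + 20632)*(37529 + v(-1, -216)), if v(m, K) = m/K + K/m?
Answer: 79548050197/108 ≈ 7.3656e+8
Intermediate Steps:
v(m, K) = K/m + m/K
(-1118 + 20632)*(37529 + v(-1, -216)) = (-1118 + 20632)*(37529 + (-216/(-1) - 1/(-216))) = 19514*(37529 + (-216*(-1) - 1*(-1/216))) = 19514*(37529 + (216 + 1/216)) = 19514*(37529 + 46657/216) = 19514*(8152921/216) = 79548050197/108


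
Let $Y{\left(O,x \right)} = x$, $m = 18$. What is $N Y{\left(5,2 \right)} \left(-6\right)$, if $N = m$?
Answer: $-216$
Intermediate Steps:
$N = 18$
$N Y{\left(5,2 \right)} \left(-6\right) = 18 \cdot 2 \left(-6\right) = 36 \left(-6\right) = -216$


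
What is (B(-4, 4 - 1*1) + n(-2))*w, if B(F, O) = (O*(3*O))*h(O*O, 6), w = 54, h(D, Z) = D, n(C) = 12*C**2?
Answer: 15714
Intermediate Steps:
B(F, O) = 3*O**4 (B(F, O) = (O*(3*O))*(O*O) = (3*O**2)*O**2 = 3*O**4)
(B(-4, 4 - 1*1) + n(-2))*w = (3*(4 - 1*1)**4 + 12*(-2)**2)*54 = (3*(4 - 1)**4 + 12*4)*54 = (3*3**4 + 48)*54 = (3*81 + 48)*54 = (243 + 48)*54 = 291*54 = 15714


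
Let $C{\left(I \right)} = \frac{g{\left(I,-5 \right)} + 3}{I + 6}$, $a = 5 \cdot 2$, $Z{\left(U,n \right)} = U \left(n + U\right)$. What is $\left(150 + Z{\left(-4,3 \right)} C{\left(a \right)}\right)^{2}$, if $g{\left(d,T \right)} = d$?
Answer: $\frac{375769}{16} \approx 23486.0$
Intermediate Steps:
$Z{\left(U,n \right)} = U \left(U + n\right)$
$a = 10$
$C{\left(I \right)} = \frac{3 + I}{6 + I}$ ($C{\left(I \right)} = \frac{I + 3}{I + 6} = \frac{3 + I}{6 + I}$)
$\left(150 + Z{\left(-4,3 \right)} C{\left(a \right)}\right)^{2} = \left(150 + - 4 \left(-4 + 3\right) \frac{3 + 10}{6 + 10}\right)^{2} = \left(150 + \left(-4\right) \left(-1\right) \frac{1}{16} \cdot 13\right)^{2} = \left(150 + 4 \cdot \frac{1}{16} \cdot 13\right)^{2} = \left(150 + 4 \cdot \frac{13}{16}\right)^{2} = \left(150 + \frac{13}{4}\right)^{2} = \left(\frac{613}{4}\right)^{2} = \frac{375769}{16}$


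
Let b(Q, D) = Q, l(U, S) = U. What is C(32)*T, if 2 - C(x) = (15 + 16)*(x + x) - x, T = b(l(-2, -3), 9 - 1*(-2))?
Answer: 3900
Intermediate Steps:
T = -2
C(x) = 2 - 61*x (C(x) = 2 - ((15 + 16)*(x + x) - x) = 2 - (31*(2*x) - x) = 2 - (62*x - x) = 2 - 61*x)
C(32)*T = (2 - 61*32)*(-2) = (2 - 1952)*(-2) = -1950*(-2) = 3900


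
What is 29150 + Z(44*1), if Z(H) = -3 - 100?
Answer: 29047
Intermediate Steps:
Z(H) = -103
29150 + Z(44*1) = 29150 - 103 = 29047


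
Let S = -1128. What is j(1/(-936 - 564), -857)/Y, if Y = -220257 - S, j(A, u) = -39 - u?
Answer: -818/219129 ≈ -0.0037330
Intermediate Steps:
Y = -219129 (Y = -220257 - 1*(-1128) = -220257 + 1128 = -219129)
j(1/(-936 - 564), -857)/Y = (-39 - 1*(-857))/(-219129) = (-39 + 857)*(-1/219129) = 818*(-1/219129) = -818/219129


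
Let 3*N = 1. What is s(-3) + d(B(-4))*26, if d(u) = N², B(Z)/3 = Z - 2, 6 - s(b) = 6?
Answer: 26/9 ≈ 2.8889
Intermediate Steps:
N = ⅓ (N = (⅓)*1 = ⅓ ≈ 0.33333)
s(b) = 0 (s(b) = 6 - 1*6 = 6 - 6 = 0)
B(Z) = -6 + 3*Z (B(Z) = 3*(Z - 2) = 3*(-2 + Z) = -6 + 3*Z)
d(u) = ⅑ (d(u) = (⅓)² = ⅑)
s(-3) + d(B(-4))*26 = 0 + (⅑)*26 = 0 + 26/9 = 26/9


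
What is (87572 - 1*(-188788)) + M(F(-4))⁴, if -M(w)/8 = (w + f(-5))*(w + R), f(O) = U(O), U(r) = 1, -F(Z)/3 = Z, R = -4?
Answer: 479174342536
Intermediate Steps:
F(Z) = -3*Z
f(O) = 1
M(w) = -8*(1 + w)*(-4 + w) (M(w) = -8*(w + 1)*(w - 4) = -8*(1 + w)*(-4 + w))
(87572 - 1*(-188788)) + M(F(-4))⁴ = (87572 - 1*(-188788)) + (32 - 8*(-3*(-4))² + 24*(-3*(-4)))⁴ = (87572 + 188788) + (32 - 8*12² + 24*12)⁴ = 276360 + (32 - 8*144 + 288)⁴ = 276360 + (32 - 1152 + 288)⁴ = 276360 + (-832)⁴ = 276360 + 479174066176 = 479174342536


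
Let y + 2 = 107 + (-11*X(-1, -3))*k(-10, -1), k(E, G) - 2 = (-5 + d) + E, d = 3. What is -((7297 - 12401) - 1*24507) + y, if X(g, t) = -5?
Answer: 29166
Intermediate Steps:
k(E, G) = E (k(E, G) = 2 + ((-5 + 3) + E) = 2 + (-2 + E) = E)
y = -445 (y = -2 + (107 - 11*(-5)*(-10)) = -2 + (107 + 55*(-10)) = -2 + (107 - 550) = -2 - 443 = -445)
-((7297 - 12401) - 1*24507) + y = -((7297 - 12401) - 1*24507) - 445 = -(-5104 - 24507) - 445 = -1*(-29611) - 445 = 29611 - 445 = 29166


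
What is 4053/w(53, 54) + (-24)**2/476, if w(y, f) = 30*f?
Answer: 238529/64260 ≈ 3.7119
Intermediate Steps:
4053/w(53, 54) + (-24)**2/476 = 4053/((30*54)) + (-24)**2/476 = 4053/1620 + 576*(1/476) = 4053*(1/1620) + 144/119 = 1351/540 + 144/119 = 238529/64260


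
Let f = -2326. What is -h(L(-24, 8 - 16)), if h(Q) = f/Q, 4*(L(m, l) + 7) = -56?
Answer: -2326/21 ≈ -110.76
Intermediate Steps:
L(m, l) = -21 (L(m, l) = -7 + (¼)*(-56) = -7 - 14 = -21)
h(Q) = -2326/Q
-h(L(-24, 8 - 16)) = -(-2326)/(-21) = -(-2326)*(-1)/21 = -1*2326/21 = -2326/21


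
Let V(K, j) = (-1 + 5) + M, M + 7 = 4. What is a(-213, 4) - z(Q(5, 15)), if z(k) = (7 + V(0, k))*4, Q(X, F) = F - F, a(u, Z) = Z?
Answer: -28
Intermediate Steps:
M = -3 (M = -7 + 4 = -3)
V(K, j) = 1 (V(K, j) = (-1 + 5) - 3 = 4 - 3 = 1)
Q(X, F) = 0
z(k) = 32 (z(k) = (7 + 1)*4 = 8*4 = 32)
a(-213, 4) - z(Q(5, 15)) = 4 - 1*32 = 4 - 32 = -28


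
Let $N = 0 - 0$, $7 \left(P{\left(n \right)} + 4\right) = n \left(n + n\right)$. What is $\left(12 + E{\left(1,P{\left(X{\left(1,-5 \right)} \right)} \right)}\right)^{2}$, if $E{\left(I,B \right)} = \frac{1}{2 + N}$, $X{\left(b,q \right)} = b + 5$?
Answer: $\frac{625}{4} \approx 156.25$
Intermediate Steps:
$X{\left(b,q \right)} = 5 + b$
$P{\left(n \right)} = -4 + \frac{2 n^{2}}{7}$ ($P{\left(n \right)} = -4 + \frac{n \left(n + n\right)}{7} = -4 + \frac{n 2 n}{7} = -4 + \frac{2 n^{2}}{7}$)
$N = 0$ ($N = 0 + 0 = 0$)
$E{\left(I,B \right)} = \frac{1}{2}$ ($E{\left(I,B \right)} = \frac{1}{2 + 0} = \frac{1}{2}$)
$\left(12 + E{\left(1,P{\left(X{\left(1,-5 \right)} \right)} \right)}\right)^{2} = \left(12 + \frac{1}{2}\right)^{2} = \left(\frac{25}{2}\right)^{2} = \frac{625}{4}$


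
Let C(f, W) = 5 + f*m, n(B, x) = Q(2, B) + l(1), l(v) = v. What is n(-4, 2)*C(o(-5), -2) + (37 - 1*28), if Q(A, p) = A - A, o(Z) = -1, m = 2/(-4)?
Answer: 29/2 ≈ 14.500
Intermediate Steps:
m = -½ (m = 2*(-¼) = -½ ≈ -0.50000)
Q(A, p) = 0
n(B, x) = 1 (n(B, x) = 0 + 1 = 1)
C(f, W) = 5 - f/2 (C(f, W) = 5 + f*(-½) = 5 - f/2)
n(-4, 2)*C(o(-5), -2) + (37 - 1*28) = 1*(5 - ½*(-1)) + (37 - 1*28) = 1*(5 + ½) + (37 - 28) = 1*(11/2) + 9 = 11/2 + 9 = 29/2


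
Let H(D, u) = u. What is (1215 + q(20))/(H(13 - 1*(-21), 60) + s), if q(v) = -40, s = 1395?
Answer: 235/291 ≈ 0.80756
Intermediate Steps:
(1215 + q(20))/(H(13 - 1*(-21), 60) + s) = (1215 - 40)/(60 + 1395) = 1175/1455 = 1175*(1/1455) = 235/291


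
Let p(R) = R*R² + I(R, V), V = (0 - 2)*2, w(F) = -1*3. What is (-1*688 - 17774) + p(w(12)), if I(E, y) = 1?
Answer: -18488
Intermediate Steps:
w(F) = -3
V = -4 (V = -2*2 = -4)
p(R) = 1 + R³ (p(R) = R*R² + 1 = R³ + 1 = 1 + R³)
(-1*688 - 17774) + p(w(12)) = (-1*688 - 17774) + (1 + (-3)³) = (-688 - 17774) + (1 - 27) = -18462 - 26 = -18488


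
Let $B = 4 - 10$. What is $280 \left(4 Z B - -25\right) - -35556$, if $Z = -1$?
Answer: $49276$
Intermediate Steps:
$B = -6$ ($B = 4 - 10 = -6$)
$280 \left(4 Z B - -25\right) - -35556 = 280 \left(4 \left(-1\right) \left(-6\right) - -25\right) - -35556 = 280 \left(\left(-4\right) \left(-6\right) + 25\right) + 35556 = 280 \left(24 + 25\right) + 35556 = 280 \cdot 49 + 35556 = 13720 + 35556 = 49276$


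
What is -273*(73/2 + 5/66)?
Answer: -109837/11 ≈ -9985.2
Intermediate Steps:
-273*(73/2 + 5/66) = -273*1207/33 = -109837/11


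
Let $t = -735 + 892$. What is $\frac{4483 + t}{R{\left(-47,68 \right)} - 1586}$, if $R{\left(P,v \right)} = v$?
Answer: $- \frac{2320}{759} \approx -3.0567$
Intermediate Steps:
$t = 157$
$\frac{4483 + t}{R{\left(-47,68 \right)} - 1586} = \frac{4483 + 157}{68 - 1586} = \frac{4640}{-1518} = 4640 \left(- \frac{1}{1518}\right) = - \frac{2320}{759}$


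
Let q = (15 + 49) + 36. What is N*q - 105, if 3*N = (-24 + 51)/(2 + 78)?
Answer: -375/4 ≈ -93.750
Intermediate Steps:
N = 9/80 (N = ((-24 + 51)/(2 + 78))/3 = (27/80)/3 = (27*(1/80))/3 = (⅓)*(27/80) = 9/80 ≈ 0.11250)
q = 100 (q = 64 + 36 = 100)
N*q - 105 = (9/80)*100 - 105 = 45/4 - 105 = -375/4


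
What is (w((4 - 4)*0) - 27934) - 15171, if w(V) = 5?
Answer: -43100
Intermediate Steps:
(w((4 - 4)*0) - 27934) - 15171 = (5 - 27934) - 15171 = -27929 - 15171 = -43100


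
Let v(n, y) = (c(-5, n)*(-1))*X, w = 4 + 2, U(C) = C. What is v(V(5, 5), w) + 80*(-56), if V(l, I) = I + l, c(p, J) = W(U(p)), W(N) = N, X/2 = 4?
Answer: -4440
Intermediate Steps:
w = 6
X = 8 (X = 2*4 = 8)
c(p, J) = p
v(n, y) = 40 (v(n, y) = -5*(-1)*8 = 5*8 = 40)
v(V(5, 5), w) + 80*(-56) = 40 + 80*(-56) = 40 - 4480 = -4440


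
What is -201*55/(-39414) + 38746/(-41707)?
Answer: -355354653/547946566 ≈ -0.64852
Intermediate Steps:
-201*55/(-39414) + 38746/(-41707) = -11055*(-1/39414) + 38746*(-1/41707) = 3685/13138 - 38746/41707 = -355354653/547946566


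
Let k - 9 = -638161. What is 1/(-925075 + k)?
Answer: -1/1563227 ≈ -6.3970e-7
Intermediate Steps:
k = -638152 (k = 9 - 638161 = -638152)
1/(-925075 + k) = 1/(-925075 - 638152) = 1/(-1563227) = -1/1563227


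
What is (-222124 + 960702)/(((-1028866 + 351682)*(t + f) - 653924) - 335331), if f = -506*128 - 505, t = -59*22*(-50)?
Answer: 738578/251600377 ≈ 0.0029355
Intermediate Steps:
t = 64900 (t = -1298*(-50) = 64900)
f = -65273 (f = -64768 - 505 = -65273)
(-222124 + 960702)/(((-1028866 + 351682)*(t + f) - 653924) - 335331) = (-222124 + 960702)/(((-1028866 + 351682)*(64900 - 65273) - 653924) - 335331) = 738578/((-677184*(-373) - 653924) - 335331) = 738578/((252589632 - 653924) - 335331) = 738578/(251935708 - 335331) = 738578/251600377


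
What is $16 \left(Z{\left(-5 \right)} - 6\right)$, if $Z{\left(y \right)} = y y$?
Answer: $304$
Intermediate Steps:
$Z{\left(y \right)} = y^{2}$
$16 \left(Z{\left(-5 \right)} - 6\right) = 16 \left(\left(-5\right)^{2} - 6\right) = 16 \left(25 - 6\right) = 16 \cdot 19 = 304$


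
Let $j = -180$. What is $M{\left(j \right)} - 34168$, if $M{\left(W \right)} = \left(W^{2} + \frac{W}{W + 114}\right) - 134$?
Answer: $- \frac{20892}{11} \approx -1899.3$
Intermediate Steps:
$M{\left(W \right)} = -134 + W^{2} + \frac{W}{114 + W}$ ($M{\left(W \right)} = \left(W^{2} + \frac{W}{114 + W}\right) - 134 = -134 + W^{2} + \frac{W}{114 + W}$)
$M{\left(j \right)} - 34168 = \frac{-15276 + \left(-180\right)^{3} - -23940 + 114 \left(-180\right)^{2}}{114 - 180} - 34168 = \frac{-15276 - 5832000 + 23940 + 114 \cdot 32400}{-66} - 34168 = - \frac{-15276 - 5832000 + 23940 + 3693600}{66} - 34168 = \left(- \frac{1}{66}\right) \left(-2129736\right) - 34168 = \frac{354956}{11} - 34168 = - \frac{20892}{11}$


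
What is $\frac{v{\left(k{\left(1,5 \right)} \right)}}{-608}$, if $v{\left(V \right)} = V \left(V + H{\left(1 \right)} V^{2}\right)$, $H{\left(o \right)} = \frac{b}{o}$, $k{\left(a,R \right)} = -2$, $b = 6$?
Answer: $\frac{11}{152} \approx 0.072368$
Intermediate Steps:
$H{\left(o \right)} = \frac{6}{o}$
$v{\left(V \right)} = V \left(V + 6 V^{2}\right)$ ($v{\left(V \right)} = V \left(V + \frac{6}{1} V^{2}\right) = V \left(V + 6 \cdot 1 V^{2}\right) = V \left(V + 6 V^{2}\right)$)
$\frac{v{\left(k{\left(1,5 \right)} \right)}}{-608} = \frac{\left(-2\right)^{2} \left(1 + 6 \left(-2\right)\right)}{-608} = 4 \left(1 - 12\right) \left(- \frac{1}{608}\right) = 4 \left(-11\right) \left(- \frac{1}{608}\right) = \left(-44\right) \left(- \frac{1}{608}\right) = \frac{11}{152}$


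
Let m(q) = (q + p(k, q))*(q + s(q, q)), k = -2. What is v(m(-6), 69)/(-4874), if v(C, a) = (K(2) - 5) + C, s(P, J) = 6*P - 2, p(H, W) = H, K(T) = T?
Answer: -349/4874 ≈ -0.071604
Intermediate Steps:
s(P, J) = -2 + 6*P
m(q) = (-2 + q)*(-2 + 7*q) (m(q) = (q - 2)*(q + (-2 + 6*q)) = (-2 + q)*(-2 + 7*q))
v(C, a) = -3 + C (v(C, a) = (2 - 5) + C = -3 + C)
v(m(-6), 69)/(-4874) = (-3 + (4 - 16*(-6) + 7*(-6)²))/(-4874) = (-3 + (4 + 96 + 7*36))*(-1/4874) = (-3 + (4 + 96 + 252))*(-1/4874) = (-3 + 352)*(-1/4874) = 349*(-1/4874) = -349/4874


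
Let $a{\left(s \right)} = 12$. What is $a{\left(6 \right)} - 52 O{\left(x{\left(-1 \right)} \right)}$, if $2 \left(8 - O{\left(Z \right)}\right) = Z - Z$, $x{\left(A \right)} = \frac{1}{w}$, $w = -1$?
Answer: $-404$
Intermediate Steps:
$x{\left(A \right)} = -1$ ($x{\left(A \right)} = \frac{1}{-1} = -1$)
$O{\left(Z \right)} = 8$ ($O{\left(Z \right)} = 8 - \frac{Z - Z}{2} = 8 - 0 = 8 + 0 = 8$)
$a{\left(6 \right)} - 52 O{\left(x{\left(-1 \right)} \right)} = 12 - 416 = -404$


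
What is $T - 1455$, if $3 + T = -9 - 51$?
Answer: $-1518$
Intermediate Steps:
$T = -63$ ($T = -3 - 60 = -63$)
$T - 1455 = -63 - 1455 = -1518$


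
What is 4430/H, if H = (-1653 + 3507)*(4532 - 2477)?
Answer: 443/380997 ≈ 0.0011627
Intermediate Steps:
H = 3809970 (H = 1854*2055 = 3809970)
4430/H = 4430/3809970 = 4430*(1/3809970) = 443/380997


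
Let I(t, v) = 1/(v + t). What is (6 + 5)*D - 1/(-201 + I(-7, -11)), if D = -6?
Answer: -238836/3619 ≈ -65.995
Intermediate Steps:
I(t, v) = 1/(t + v)
(6 + 5)*D - 1/(-201 + I(-7, -11)) = (6 + 5)*(-6) - 1/(-201 + 1/(-7 - 11)) = 11*(-6) - 1/(-201 + 1/(-18)) = -66 - 1/(-201 - 1/18) = -66 - 1/(-3619/18) = -66 - 1*(-18/3619) = -66 + 18/3619 = -238836/3619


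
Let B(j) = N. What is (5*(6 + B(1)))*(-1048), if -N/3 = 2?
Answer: 0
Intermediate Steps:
N = -6 (N = -3*2 = -6)
B(j) = -6
(5*(6 + B(1)))*(-1048) = (5*(6 - 6))*(-1048) = (5*0)*(-1048) = 0*(-1048) = 0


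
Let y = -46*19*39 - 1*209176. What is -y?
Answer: 243262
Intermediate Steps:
y = -243262 (y = -874*39 - 209176 = -34086 - 209176 = -243262)
-y = -1*(-243262) = 243262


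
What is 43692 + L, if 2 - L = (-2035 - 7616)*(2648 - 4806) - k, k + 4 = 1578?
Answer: -20781590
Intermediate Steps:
k = 1574 (k = -4 + 1578 = 1574)
L = -20825282 (L = 2 - ((-2035 - 7616)*(2648 - 4806) - 1*1574) = 2 - (-9651*(-2158) - 1574) = 2 - (20826858 - 1574) = 2 - 1*20825284 = 2 - 20825284 = -20825282)
43692 + L = 43692 - 20825282 = -20781590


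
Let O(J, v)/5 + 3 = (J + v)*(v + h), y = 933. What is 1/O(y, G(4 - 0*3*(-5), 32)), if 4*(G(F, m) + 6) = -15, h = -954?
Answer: -16/71182815 ≈ -2.2477e-7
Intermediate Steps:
G(F, m) = -39/4 (G(F, m) = -6 + (¼)*(-15) = -6 - 15/4 = -39/4)
O(J, v) = -15 + 5*(-954 + v)*(J + v) (O(J, v) = -15 + 5*((J + v)*(v - 954)) = -15 + 5*((J + v)*(-954 + v)) = -15 + 5*((-954 + v)*(J + v)) = -15 + 5*(-954 + v)*(J + v))
1/O(y, G(4 - 0*3*(-5), 32)) = 1/(-15 - 4770*933 - 4770*(-39/4) + 5*(-39/4)² + 5*933*(-39/4)) = 1/(-15 - 4450410 + 93015/2 + 5*(1521/16) - 181935/4) = 1/(-15 - 4450410 + 93015/2 + 7605/16 - 181935/4) = 1/(-71182815/16) = -16/71182815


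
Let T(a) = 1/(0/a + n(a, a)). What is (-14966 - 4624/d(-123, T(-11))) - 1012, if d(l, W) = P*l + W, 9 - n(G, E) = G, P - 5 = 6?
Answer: -432256222/27059 ≈ -15975.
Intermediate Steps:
P = 11 (P = 5 + 6 = 11)
n(G, E) = 9 - G
T(a) = 1/(9 - a) (T(a) = 1/(0/a + (9 - a)) = 1/(0 + (9 - a)) = 1/(9 - a))
d(l, W) = W + 11*l (d(l, W) = 11*l + W = W + 11*l)
(-14966 - 4624/d(-123, T(-11))) - 1012 = (-14966 - 4624/(-1/(-9 - 11) + 11*(-123))) - 1012 = (-14966 - 4624/(-1/(-20) - 1353)) - 1012 = (-14966 - 4624/(-1*(-1/20) - 1353)) - 1012 = (-14966 - 4624/(1/20 - 1353)) - 1012 = (-14966 - 4624/(-27059/20)) - 1012 = (-14966 - 4624*(-20/27059)) - 1012 = (-14966 + 92480/27059) - 1012 = -404872514/27059 - 1012 = -432256222/27059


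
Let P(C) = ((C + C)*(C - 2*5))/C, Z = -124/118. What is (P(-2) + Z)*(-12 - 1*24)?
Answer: 53208/59 ≈ 901.83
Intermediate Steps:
Z = -62/59 (Z = -124*1/118 = -62/59 ≈ -1.0508)
P(C) = -20 + 2*C (P(C) = ((2*C)*(C - 10))/C = ((2*C)*(-10 + C))/C = (2*C*(-10 + C))/C = -20 + 2*C)
(P(-2) + Z)*(-12 - 1*24) = ((-20 + 2*(-2)) - 62/59)*(-12 - 1*24) = ((-20 - 4) - 62/59)*(-12 - 24) = (-24 - 62/59)*(-36) = -1478/59*(-36) = 53208/59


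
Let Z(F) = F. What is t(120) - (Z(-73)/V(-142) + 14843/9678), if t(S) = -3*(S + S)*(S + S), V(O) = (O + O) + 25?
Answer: -433145376431/2506602 ≈ -1.7280e+5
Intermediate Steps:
V(O) = 25 + 2*O (V(O) = 2*O + 25 = 25 + 2*O)
t(S) = -12*S**2 (t(S) = -3*2*S*2*S = -12*S**2)
t(120) - (Z(-73)/V(-142) + 14843/9678) = -12*120**2 - (-73/(25 + 2*(-142)) + 14843/9678) = -12*14400 - (-73/(25 - 284) + 14843*(1/9678)) = -172800 - (-73/(-259) + 14843/9678) = -172800 - (-73*(-1/259) + 14843/9678) = -172800 - (73/259 + 14843/9678) = -172800 - 1*4550831/2506602 = -172800 - 4550831/2506602 = -433145376431/2506602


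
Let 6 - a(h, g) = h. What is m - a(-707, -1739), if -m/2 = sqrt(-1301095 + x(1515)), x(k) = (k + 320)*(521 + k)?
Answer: -713 - 2*sqrt(2434965) ≈ -3833.9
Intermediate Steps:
a(h, g) = 6 - h
x(k) = (320 + k)*(521 + k)
m = -2*sqrt(2434965) (m = -2*sqrt(-1301095 + (166720 + 1515**2 + 841*1515)) = -2*sqrt(-1301095 + (166720 + 2295225 + 1274115)) = -2*sqrt(-1301095 + 3736060) = -2*sqrt(2434965) ≈ -3120.9)
m - a(-707, -1739) = -2*sqrt(2434965) - (6 - 1*(-707)) = -2*sqrt(2434965) - (6 + 707) = -2*sqrt(2434965) - 1*713 = -2*sqrt(2434965) - 713 = -713 - 2*sqrt(2434965)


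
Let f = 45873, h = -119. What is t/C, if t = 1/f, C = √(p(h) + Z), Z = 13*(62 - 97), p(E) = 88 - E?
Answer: -I*√62/5688252 ≈ -1.3843e-6*I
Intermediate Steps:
Z = -455 (Z = 13*(-35) = -455)
C = 2*I*√62 (C = √((88 - 1*(-119)) - 455) = √((88 + 119) - 455) = √(207 - 455) = √(-248) = 2*I*√62 ≈ 15.748*I)
t = 1/45873 ≈ 2.1799e-5
t/C = 1/(45873*((2*I*√62))) = (-I*√62/124)/45873 = -I*√62/5688252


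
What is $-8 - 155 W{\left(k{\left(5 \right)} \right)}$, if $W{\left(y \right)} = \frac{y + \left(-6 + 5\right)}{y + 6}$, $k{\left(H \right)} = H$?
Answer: $- \frac{708}{11} \approx -64.364$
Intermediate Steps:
$W{\left(y \right)} = \frac{-1 + y}{6 + y}$ ($W{\left(y \right)} = \frac{y - 1}{6 + y} = \frac{-1 + y}{6 + y}$)
$-8 - 155 W{\left(k{\left(5 \right)} \right)} = -8 - 155 \frac{-1 + 5}{6 + 5} = -8 - 155 \cdot \frac{1}{11} \cdot 4 = -8 - \frac{620}{11} = - \frac{708}{11}$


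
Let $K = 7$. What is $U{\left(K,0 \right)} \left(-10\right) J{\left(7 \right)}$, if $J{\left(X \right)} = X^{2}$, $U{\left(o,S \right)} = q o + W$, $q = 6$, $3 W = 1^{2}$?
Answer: $- \frac{62230}{3} \approx -20743.0$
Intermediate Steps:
$W = \frac{1}{3}$ ($W = \frac{1^{2}}{3} = \frac{1}{3} \cdot 1 = \frac{1}{3} \approx 0.33333$)
$U{\left(o,S \right)} = \frac{1}{3} + 6 o$ ($U{\left(o,S \right)} = 6 o + \frac{1}{3} = \frac{1}{3} + 6 o$)
$U{\left(K,0 \right)} \left(-10\right) J{\left(7 \right)} = \left(\frac{1}{3} + 6 \cdot 7\right) \left(-10\right) 7^{2} = \left(\frac{1}{3} + 42\right) \left(-10\right) 49 = \frac{127}{3} \left(-10\right) 49 = \left(- \frac{1270}{3}\right) 49 = - \frac{62230}{3}$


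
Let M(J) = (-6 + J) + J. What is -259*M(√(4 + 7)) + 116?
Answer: 1670 - 518*√11 ≈ -48.012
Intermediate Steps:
M(J) = -6 + 2*J
-259*M(√(4 + 7)) + 116 = -259*(-6 + 2*√(4 + 7)) + 116 = -259*(-6 + 2*√11) + 116 = (1554 - 518*√11) + 116 = 1670 - 518*√11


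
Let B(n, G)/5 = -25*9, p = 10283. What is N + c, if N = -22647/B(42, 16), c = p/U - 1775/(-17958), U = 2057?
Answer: 116491523023/4617450750 ≈ 25.229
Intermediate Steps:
B(n, G) = -1125 (B(n, G) = 5*(-25*9) = 5*(-225) = -1125)
c = 188313289/36939606 (c = 10283/2057 - 1775/(-17958) = 10283*(1/2057) - 1775*(-1/17958) = 10283/2057 + 1775/17958 = 188313289/36939606 ≈ 5.0979)
N = 7549/375 (N = -22647/(-1125) = -22647*(-1/1125) = 7549/375 ≈ 20.131)
N + c = 7549/375 + 188313289/36939606 = 116491523023/4617450750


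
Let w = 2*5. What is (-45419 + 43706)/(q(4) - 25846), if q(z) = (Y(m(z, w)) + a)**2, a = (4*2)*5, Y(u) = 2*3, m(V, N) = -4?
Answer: 571/7910 ≈ 0.072187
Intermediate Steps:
w = 10
Y(u) = 6
a = 40 (a = 8*5 = 40)
q(z) = 2116 (q(z) = (6 + 40)**2 = 46**2 = 2116)
(-45419 + 43706)/(q(4) - 25846) = (-45419 + 43706)/(2116 - 25846) = -1713/(-23730) = -1713*(-1/23730) = 571/7910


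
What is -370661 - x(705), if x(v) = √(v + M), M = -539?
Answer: -370661 - √166 ≈ -3.7067e+5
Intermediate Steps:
x(v) = √(-539 + v) (x(v) = √(v - 539) = √(-539 + v))
-370661 - x(705) = -370661 - √(-539 + 705) = -370661 - √166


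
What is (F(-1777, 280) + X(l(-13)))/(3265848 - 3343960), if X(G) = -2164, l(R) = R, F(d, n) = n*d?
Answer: 124931/19528 ≈ 6.3975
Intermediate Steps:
F(d, n) = d*n
(F(-1777, 280) + X(l(-13)))/(3265848 - 3343960) = (-1777*280 - 2164)/(3265848 - 3343960) = (-497560 - 2164)/(-78112) = -499724*(-1/78112) = 124931/19528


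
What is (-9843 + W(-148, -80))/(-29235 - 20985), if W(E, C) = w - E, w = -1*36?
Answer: 9731/50220 ≈ 0.19377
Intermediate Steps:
w = -36
W(E, C) = -36 - E
(-9843 + W(-148, -80))/(-29235 - 20985) = (-9843 + (-36 - 1*(-148)))/(-29235 - 20985) = (-9843 + (-36 + 148))/(-50220) = (-9843 + 112)*(-1/50220) = -9731*(-1/50220) = 9731/50220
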